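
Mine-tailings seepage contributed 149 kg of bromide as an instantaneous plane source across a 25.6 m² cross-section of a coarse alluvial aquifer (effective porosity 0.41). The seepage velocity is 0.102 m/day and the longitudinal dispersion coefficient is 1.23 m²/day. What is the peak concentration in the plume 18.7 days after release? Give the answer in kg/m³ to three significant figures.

0.835 kg/m³

The peak of an instantaneous 1D plume sits at x = vt; there the Gaussian factor is 1 and C_max = M/(n_e·A·√(4πDt)), where n_e·A is the pore area the mass is dissolved in.
√(4πDt) = √(4π × 1.23 × 18.7) = 17.00 m, so C_max = 149/(0.41 × 25.6 × 17.00) = 0.835 kg/m³.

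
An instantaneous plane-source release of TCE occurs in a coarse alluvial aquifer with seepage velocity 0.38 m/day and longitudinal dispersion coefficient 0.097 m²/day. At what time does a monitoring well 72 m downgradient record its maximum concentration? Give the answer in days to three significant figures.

For the 1D instantaneous-source solution, setting ∂C/∂t = 0 at fixed x gives v²t² + 2Dt − x² = 0, so t = (√(D² + v²x²) − D)/v².
√(D² + v²x²) = √(0.097² + 0.38² × 72²) = 27.36; v² = 0.1444.
t = (27.36 − 0.097)/0.1444 = 189 days (vs. the pure-advection estimate x/v = 189 d).

189 days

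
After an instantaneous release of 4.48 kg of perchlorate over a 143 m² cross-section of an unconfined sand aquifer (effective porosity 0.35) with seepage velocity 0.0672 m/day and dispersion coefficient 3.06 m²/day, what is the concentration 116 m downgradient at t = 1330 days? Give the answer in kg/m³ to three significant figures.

0.000379 kg/m³

For an instantaneous plane source, C(x,t) = M/(n_e·A·√(4πDt)) · exp(−(x−vt)²/(4Dt)), with n_e·A the pore (flow) area.
Plume center vt = 0.0672 × 1330 = 89.376 m, so the well at 116 m is 26.624 m downgradient of the peak.
√(4πDt) = 226.1 m, giving peak height M/(n_e·A·√(4πDt)) = 4.48/(0.35 × 143 × 226.1) = 0.0003959 kg/m³.
(x−vt)²/(4Dt) = (26.624)²/(4 × 3.06 × 1330) = 0.04354; exp(−0.04354) = 0.9574.
C = 0.0003959 × 0.9574 = 0.000379 kg/m³.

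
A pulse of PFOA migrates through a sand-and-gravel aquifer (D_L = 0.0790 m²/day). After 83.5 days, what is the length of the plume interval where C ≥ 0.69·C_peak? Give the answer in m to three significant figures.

The plume is Gaussian with σ = √(2Dt) = √(2 × 0.0790 × 83.5) = 3.632 m.
C/C_peak = exp(−Δx²/(2σ²)) = 0.69 ⇒ Δx = σ·√(−2 ln 0.69) = 3.632 × 0.8615 = 3.129 m.
Width = 2Δx = 6.26 m.

6.26 m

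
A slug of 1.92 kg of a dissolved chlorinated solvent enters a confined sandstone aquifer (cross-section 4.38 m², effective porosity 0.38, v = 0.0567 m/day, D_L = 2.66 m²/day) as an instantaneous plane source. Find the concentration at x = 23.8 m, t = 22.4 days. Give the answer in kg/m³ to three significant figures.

0.00501 kg/m³

For an instantaneous plane source, C(x,t) = M/(n_e·A·√(4πDt)) · exp(−(x−vt)²/(4Dt)), with n_e·A the pore (flow) area.
Plume center vt = 0.0567 × 22.4 = 1.27008 m, so the well at 23.8 m is 22.52992 m downgradient of the peak.
√(4πDt) = 27.36 m, giving peak height M/(n_e·A·√(4πDt)) = 1.92/(0.38 × 4.38 × 27.36) = 0.04216 kg/m³.
(x−vt)²/(4Dt) = (22.52992)²/(4 × 2.66 × 22.4) = 2.130; exp(−2.130) = 0.1188.
C = 0.04216 × 0.1188 = 0.00501 kg/m³.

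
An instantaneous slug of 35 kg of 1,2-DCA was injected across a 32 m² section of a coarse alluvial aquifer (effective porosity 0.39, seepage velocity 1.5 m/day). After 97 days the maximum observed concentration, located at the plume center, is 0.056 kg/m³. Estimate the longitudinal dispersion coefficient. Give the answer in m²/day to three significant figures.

At the plume center C_max = M/(n_e·A·√(4πDt)), so D = M²/(4πt·(n_e·A·C_max)²).
n_e·A·C_max = 0.39 × 32 × 0.056 = 0.6989 kg/m.
D = 35²/(4π × 97 × 0.6989²) = 2.06 m²/day.

2.06 m²/day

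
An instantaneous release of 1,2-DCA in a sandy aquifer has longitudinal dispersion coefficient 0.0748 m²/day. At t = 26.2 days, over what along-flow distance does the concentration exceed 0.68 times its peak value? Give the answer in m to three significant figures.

The plume is Gaussian with σ = √(2Dt) = √(2 × 0.0748 × 26.2) = 1.980 m.
C/C_peak = exp(−Δx²/(2σ²)) = 0.68 ⇒ Δx = σ·√(−2 ln 0.68) = 1.980 × 0.8783 = 1.739 m.
Width = 2Δx = 3.48 m.

3.48 m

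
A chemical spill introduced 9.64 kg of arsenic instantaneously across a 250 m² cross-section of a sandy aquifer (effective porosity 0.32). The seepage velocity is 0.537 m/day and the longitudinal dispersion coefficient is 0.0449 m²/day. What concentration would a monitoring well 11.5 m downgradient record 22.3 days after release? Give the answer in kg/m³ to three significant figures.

For an instantaneous plane source, C(x,t) = M/(n_e·A·√(4πDt)) · exp(−(x−vt)²/(4Dt)), with n_e·A the pore (flow) area.
Plume center vt = 0.537 × 22.3 = 11.9751 m, so the well at 11.5 m is 0.4751 m upgradient of the peak.
√(4πDt) = 3.547 m, giving peak height M/(n_e·A·√(4πDt)) = 9.64/(0.32 × 250 × 3.547) = 0.03397 kg/m³.
(x−vt)²/(4Dt) = (-0.4751)²/(4 × 0.0449 × 22.3) = 0.05636; exp(−0.05636) = 0.9452.
C = 0.03397 × 0.9452 = 0.0321 kg/m³.

0.0321 kg/m³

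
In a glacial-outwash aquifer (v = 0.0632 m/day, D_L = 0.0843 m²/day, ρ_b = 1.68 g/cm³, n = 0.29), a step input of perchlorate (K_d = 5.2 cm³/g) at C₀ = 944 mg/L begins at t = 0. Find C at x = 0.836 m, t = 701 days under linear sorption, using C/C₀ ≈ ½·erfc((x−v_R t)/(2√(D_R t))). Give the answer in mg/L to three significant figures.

584 mg/L

Retardation factor R = 1 + ρ_b·K_d/n = 1 + 1.68 × 5.2/0.29 = 31.12.
Sorption retards both mechanisms: v_R = v/R = 0.002031 m/day, D_R = D/R = 0.002709 m²/day.
v_R·t = 0.002031 × 701 = 1.423731 m; 2√(D_R t) = 2.756 m; argument = (0.836 − 1.423731)/2.756 = -0.2133.
C = C₀ × ½·erfc(-0.2133) = 944 × 0.6185 = 584 mg/L.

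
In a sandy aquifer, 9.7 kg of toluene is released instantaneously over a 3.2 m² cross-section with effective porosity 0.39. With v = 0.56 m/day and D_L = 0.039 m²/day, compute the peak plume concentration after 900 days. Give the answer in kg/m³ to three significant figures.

The peak of an instantaneous 1D plume sits at x = vt; there the Gaussian factor is 1 and C_max = M/(n_e·A·√(4πDt)), where n_e·A is the pore area the mass is dissolved in.
√(4πDt) = √(4π × 0.039 × 900) = 21.00 m, so C_max = 9.7/(0.39 × 3.2 × 21.00) = 0.370 kg/m³.

0.370 kg/m³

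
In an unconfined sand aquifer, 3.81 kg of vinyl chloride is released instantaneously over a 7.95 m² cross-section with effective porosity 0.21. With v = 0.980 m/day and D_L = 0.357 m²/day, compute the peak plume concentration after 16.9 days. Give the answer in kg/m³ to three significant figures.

0.262 kg/m³

The peak of an instantaneous 1D plume sits at x = vt; there the Gaussian factor is 1 and C_max = M/(n_e·A·√(4πDt)), where n_e·A is the pore area the mass is dissolved in.
√(4πDt) = √(4π × 0.357 × 16.9) = 8.707 m, so C_max = 3.81/(0.21 × 7.95 × 8.707) = 0.262 kg/m³.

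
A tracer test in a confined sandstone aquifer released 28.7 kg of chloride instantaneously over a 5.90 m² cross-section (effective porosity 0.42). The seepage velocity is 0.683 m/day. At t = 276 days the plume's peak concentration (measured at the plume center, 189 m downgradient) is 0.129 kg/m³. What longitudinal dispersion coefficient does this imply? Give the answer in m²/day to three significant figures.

2.32 m²/day

At the plume center C_max = M/(n_e·A·√(4πDt)), so D = M²/(4πt·(n_e·A·C_max)²).
n_e·A·C_max = 0.42 × 5.90 × 0.129 = 0.3197 kg/m.
D = 28.7²/(4π × 276 × 0.3197²) = 2.32 m²/day.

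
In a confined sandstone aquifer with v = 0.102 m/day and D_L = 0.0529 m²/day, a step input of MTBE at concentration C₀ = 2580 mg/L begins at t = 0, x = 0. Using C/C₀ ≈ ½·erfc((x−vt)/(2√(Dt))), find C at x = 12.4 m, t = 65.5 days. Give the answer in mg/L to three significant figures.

For a continuous step input, C/C₀ ≈ ½·erfc((x−vt)/(2√(Dt))).
vt = 0.102 × 65.5 = 6.681 m and 2√(Dt) = 2√(0.0529 × 65.5) = 3.723 m.
Argument (x−vt)/(2√(Dt)) = (12.4 − 6.681)/3.723 = 1.536; ½·erfc(1.536) = 0.01492.
C = 2580 × 0.01492 = 38.5 mg/L.

38.5 mg/L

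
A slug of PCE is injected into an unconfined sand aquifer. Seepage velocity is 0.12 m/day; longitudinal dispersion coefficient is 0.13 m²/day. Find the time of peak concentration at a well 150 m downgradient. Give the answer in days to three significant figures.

For the 1D instantaneous-source solution, setting ∂C/∂t = 0 at fixed x gives v²t² + 2Dt − x² = 0, so t = (√(D² + v²x²) − D)/v².
√(D² + v²x²) = √(0.13² + 0.12² × 150²) = 18.00; v² = 0.0144.
t = (18.00 − 0.13)/0.0144 = 1240 days (vs. the pure-advection estimate x/v = 1250 d).

1240 days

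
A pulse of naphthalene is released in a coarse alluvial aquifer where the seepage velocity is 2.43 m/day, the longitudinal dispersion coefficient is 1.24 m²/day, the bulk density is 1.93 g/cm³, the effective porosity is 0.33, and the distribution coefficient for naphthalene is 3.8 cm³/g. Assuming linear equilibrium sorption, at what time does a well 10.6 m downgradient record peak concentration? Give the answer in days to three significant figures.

Retardation factor R = 1 + ρ_b·K_d/n = 1 + 1.93 × 3.8/0.33 = 23.22.
Sorption retards both mechanisms: v_R = v/R = 0.1047 m/day, D_R = D/R = 0.05340 m²/day.
Peak time from v_R²t² + 2D_R t − x² = 0: t = (√(D_R² + v_R²x²) − D_R)/v_R².
√(D_R² + v_R²x²) = √(0.05340² + 0.1047² × 10.6²) = 1.111; v_R² = 0.01096.
t = (1.111 − 0.05340)/0.01096 = 96.5 days.

96.5 days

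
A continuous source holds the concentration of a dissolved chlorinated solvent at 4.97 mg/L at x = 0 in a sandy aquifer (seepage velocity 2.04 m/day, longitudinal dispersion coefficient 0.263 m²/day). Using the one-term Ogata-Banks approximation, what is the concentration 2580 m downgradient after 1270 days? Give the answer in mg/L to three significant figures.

3.29 mg/L

For a continuous step input, C/C₀ ≈ ½·erfc((x−vt)/(2√(Dt))).
vt = 2.04 × 1270 = 2590.8 m and 2√(Dt) = 2√(0.263 × 1270) = 36.55 m.
Argument (x−vt)/(2√(Dt)) = (2580 − 2590.8)/36.55 = -0.2955; ½·erfc(-0.2955) = 0.6620.
C = 4.97 × 0.6620 = 3.29 mg/L.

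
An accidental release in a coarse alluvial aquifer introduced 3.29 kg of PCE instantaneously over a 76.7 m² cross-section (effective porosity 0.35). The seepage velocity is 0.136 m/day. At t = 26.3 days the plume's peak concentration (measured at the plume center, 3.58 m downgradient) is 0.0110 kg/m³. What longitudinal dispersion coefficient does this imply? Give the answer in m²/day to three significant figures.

0.376 m²/day

At the plume center C_max = M/(n_e·A·√(4πDt)), so D = M²/(4πt·(n_e·A·C_max)²).
n_e·A·C_max = 0.35 × 76.7 × 0.0110 = 0.2953 kg/m.
D = 3.29²/(4π × 26.3 × 0.2953²) = 0.376 m²/day.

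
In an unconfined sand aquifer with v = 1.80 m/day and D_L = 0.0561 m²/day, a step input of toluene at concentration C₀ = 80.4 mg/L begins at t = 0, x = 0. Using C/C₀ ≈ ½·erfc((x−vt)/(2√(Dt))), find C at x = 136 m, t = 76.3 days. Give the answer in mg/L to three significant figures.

For a continuous step input, C/C₀ ≈ ½·erfc((x−vt)/(2√(Dt))).
vt = 1.80 × 76.3 = 137.34 m and 2√(Dt) = 2√(0.0561 × 76.3) = 4.138 m.
Argument (x−vt)/(2√(Dt)) = (136 − 137.34)/4.138 = -0.3238; ½·erfc(-0.3238) = 0.6765.
C = 80.4 × 0.6765 = 54.4 mg/L.

54.4 mg/L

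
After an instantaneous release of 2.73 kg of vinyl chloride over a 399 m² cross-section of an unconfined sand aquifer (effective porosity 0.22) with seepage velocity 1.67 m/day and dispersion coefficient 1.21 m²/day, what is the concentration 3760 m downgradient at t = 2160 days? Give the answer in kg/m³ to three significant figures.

For an instantaneous plane source, C(x,t) = M/(n_e·A·√(4πDt)) · exp(−(x−vt)²/(4Dt)), with n_e·A the pore (flow) area.
Plume center vt = 1.67 × 2160 = 3607.2 m, so the well at 3760 m is 152.8 m downgradient of the peak.
√(4πDt) = 181.2 m, giving peak height M/(n_e·A·√(4πDt)) = 2.73/(0.22 × 399 × 181.2) = 0.0001716 kg/m³.
(x−vt)²/(4Dt) = (152.8)²/(4 × 1.21 × 2160) = 2.233; exp(−2.233) = 0.1072.
C = 0.0001716 × 0.1072 = 1.84e-05 kg/m³.

1.84e-05 kg/m³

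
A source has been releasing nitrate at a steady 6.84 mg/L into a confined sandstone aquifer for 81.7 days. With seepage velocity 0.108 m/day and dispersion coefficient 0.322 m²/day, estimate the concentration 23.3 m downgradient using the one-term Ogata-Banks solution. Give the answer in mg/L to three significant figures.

0.157 mg/L

For a continuous step input, C/C₀ ≈ ½·erfc((x−vt)/(2√(Dt))).
vt = 0.108 × 81.7 = 8.8236 m and 2√(Dt) = 2√(0.322 × 81.7) = 10.26 m.
Argument (x−vt)/(2√(Dt)) = (23.3 − 8.8236)/10.26 = 1.411; ½·erfc(1.411) = 0.02300.
C = 6.84 × 0.02300 = 0.157 mg/L.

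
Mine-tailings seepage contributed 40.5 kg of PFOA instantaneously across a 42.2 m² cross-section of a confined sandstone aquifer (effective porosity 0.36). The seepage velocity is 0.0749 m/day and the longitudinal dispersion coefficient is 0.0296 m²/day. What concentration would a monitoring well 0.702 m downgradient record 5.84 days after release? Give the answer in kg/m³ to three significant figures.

1.63 kg/m³

For an instantaneous plane source, C(x,t) = M/(n_e·A·√(4πDt)) · exp(−(x−vt)²/(4Dt)), with n_e·A the pore (flow) area.
Plume center vt = 0.0749 × 5.84 = 0.437416 m, so the well at 0.702 m is 0.264584 m downgradient of the peak.
√(4πDt) = 1.474 m, giving peak height M/(n_e·A·√(4πDt)) = 40.5/(0.36 × 42.2 × 1.474) = 1.809 kg/m³.
(x−vt)²/(4Dt) = (0.264584)²/(4 × 0.0296 × 5.84) = 0.1012; exp(−0.1012) = 0.9038.
C = 1.809 × 0.9038 = 1.63 kg/m³.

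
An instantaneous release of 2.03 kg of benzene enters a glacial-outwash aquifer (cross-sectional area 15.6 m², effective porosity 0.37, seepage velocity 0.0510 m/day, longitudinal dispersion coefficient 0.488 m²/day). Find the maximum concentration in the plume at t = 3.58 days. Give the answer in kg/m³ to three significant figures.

The peak of an instantaneous 1D plume sits at x = vt; there the Gaussian factor is 1 and C_max = M/(n_e·A·√(4πDt)), where n_e·A is the pore area the mass is dissolved in.
√(4πDt) = √(4π × 0.488 × 3.58) = 4.686 m, so C_max = 2.03/(0.37 × 15.6 × 4.686) = 0.0751 kg/m³.

0.0751 kg/m³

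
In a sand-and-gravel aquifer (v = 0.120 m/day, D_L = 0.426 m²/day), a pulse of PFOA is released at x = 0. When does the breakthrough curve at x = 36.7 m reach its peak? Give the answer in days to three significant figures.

278 days

For the 1D instantaneous-source solution, setting ∂C/∂t = 0 at fixed x gives v²t² + 2Dt − x² = 0, so t = (√(D² + v²x²) − D)/v².
√(D² + v²x²) = √(0.426² + 0.120² × 36.7²) = 4.425; v² = 0.0144.
t = (4.425 − 0.426)/0.0144 = 278 days (vs. the pure-advection estimate x/v = 306 d).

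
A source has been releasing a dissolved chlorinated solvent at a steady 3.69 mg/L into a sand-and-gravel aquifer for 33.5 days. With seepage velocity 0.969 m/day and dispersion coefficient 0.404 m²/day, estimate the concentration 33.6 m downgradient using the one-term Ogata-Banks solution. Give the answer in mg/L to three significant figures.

1.53 mg/L

For a continuous step input, C/C₀ ≈ ½·erfc((x−vt)/(2√(Dt))).
vt = 0.969 × 33.5 = 32.4615 m and 2√(Dt) = 2√(0.404 × 33.5) = 7.358 m.
Argument (x−vt)/(2√(Dt)) = (33.6 − 32.4615)/7.358 = 0.1547; ½·erfc(0.1547) = 0.4134.
C = 3.69 × 0.4134 = 1.53 mg/L.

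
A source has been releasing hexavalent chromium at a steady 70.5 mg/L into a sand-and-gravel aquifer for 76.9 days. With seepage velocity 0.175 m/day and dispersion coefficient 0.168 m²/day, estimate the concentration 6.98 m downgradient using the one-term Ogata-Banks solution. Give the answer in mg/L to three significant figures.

63.4 mg/L

For a continuous step input, C/C₀ ≈ ½·erfc((x−vt)/(2√(Dt))).
vt = 0.175 × 76.9 = 13.4575 m and 2√(Dt) = 2√(0.168 × 76.9) = 7.189 m.
Argument (x−vt)/(2√(Dt)) = (6.98 − 13.4575)/7.189 = -0.9010; ½·erfc(-0.9010) = 0.8987.
C = 70.5 × 0.8987 = 63.4 mg/L.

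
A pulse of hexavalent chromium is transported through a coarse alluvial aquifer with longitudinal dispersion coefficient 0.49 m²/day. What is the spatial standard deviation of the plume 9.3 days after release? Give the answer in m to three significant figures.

3.02 m

Dispersive spreading gives a Gaussian with σ² = 2Dt; advection only shifts the center.
σ = √(2 × 0.49 × 9.3) = 3.02 m.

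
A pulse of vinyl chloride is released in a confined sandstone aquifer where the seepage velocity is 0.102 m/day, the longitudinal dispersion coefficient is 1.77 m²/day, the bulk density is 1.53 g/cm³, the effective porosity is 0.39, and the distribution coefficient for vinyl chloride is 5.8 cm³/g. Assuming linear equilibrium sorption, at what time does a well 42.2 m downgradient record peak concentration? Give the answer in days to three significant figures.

6580 days

Retardation factor R = 1 + ρ_b·K_d/n = 1 + 1.53 × 5.8/0.39 = 23.75.
Sorption retards both mechanisms: v_R = v/R = 0.004295 m/day, D_R = D/R = 0.07453 m²/day.
Peak time from v_R²t² + 2D_R t − x² = 0: t = (√(D_R² + v_R²x²) − D_R)/v_R².
√(D_R² + v_R²x²) = √(0.07453² + 0.004295² × 42.2²) = 0.1960; v_R² = 1.845e-05.
t = (0.1960 − 0.07453)/1.845e-05 = 6580 days.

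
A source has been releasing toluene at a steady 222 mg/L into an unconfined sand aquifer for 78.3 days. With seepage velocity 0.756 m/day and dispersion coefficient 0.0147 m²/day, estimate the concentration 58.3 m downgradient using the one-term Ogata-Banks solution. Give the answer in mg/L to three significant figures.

For a continuous step input, C/C₀ ≈ ½·erfc((x−vt)/(2√(Dt))).
vt = 0.756 × 78.3 = 59.1948 m and 2√(Dt) = 2√(0.0147 × 78.3) = 2.146 m.
Argument (x−vt)/(2√(Dt)) = (58.3 − 59.1948)/2.146 = -0.4170; ½·erfc(-0.4170) = 0.7223.
C = 222 × 0.7223 = 160 mg/L.

160 mg/L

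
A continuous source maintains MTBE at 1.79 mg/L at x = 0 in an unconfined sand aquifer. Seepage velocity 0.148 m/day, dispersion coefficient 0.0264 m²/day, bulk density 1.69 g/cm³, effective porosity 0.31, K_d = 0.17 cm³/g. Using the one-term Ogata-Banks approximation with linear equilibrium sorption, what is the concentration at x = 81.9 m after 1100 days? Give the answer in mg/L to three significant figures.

Retardation factor R = 1 + ρ_b·K_d/n = 1 + 1.69 × 0.17/0.31 = 1.927.
Sorption retards both mechanisms: v_R = v/R = 0.07680 m/day, D_R = D/R = 0.01370 m²/day.
v_R·t = 0.07680 × 1100 = 84.48 m; 2√(D_R t) = 7.764 m; argument = (81.9 − 84.48)/7.764 = -0.3323.
C = C₀ × ½·erfc(-0.3323) = 1.79 × 0.6808 = 1.22 mg/L.

1.22 mg/L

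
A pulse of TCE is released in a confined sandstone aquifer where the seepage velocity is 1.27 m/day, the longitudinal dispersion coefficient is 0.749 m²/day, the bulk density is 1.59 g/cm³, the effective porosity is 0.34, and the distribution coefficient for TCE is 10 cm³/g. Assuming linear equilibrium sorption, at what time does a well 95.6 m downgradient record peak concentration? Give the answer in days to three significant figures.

3570 days

Retardation factor R = 1 + ρ_b·K_d/n = 1 + 1.59 × 10/0.34 = 47.76.
Sorption retards both mechanisms: v_R = v/R = 0.02659 m/day, D_R = D/R = 0.01568 m²/day.
Peak time from v_R²t² + 2D_R t − x² = 0: t = (√(D_R² + v_R²x²) − D_R)/v_R².
√(D_R² + v_R²x²) = √(0.01568² + 0.02659² × 95.6²) = 2.542; v_R² = 0.0007070.
t = (2.542 − 0.01568)/0.0007070 = 3570 days.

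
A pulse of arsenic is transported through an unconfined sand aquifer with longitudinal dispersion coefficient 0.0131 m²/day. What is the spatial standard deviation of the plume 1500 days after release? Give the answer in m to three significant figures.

Dispersive spreading gives a Gaussian with σ² = 2Dt; advection only shifts the center.
σ = √(2 × 0.0131 × 1500) = 6.27 m.

6.27 m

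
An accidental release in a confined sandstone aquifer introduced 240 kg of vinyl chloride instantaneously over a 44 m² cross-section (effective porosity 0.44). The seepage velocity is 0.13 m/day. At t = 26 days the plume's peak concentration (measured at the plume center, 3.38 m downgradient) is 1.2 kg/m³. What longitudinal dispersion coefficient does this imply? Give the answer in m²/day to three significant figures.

At the plume center C_max = M/(n_e·A·√(4πDt)), so D = M²/(4πt·(n_e·A·C_max)²).
n_e·A·C_max = 0.44 × 44 × 1.2 = 23.23 kg/m.
D = 240²/(4π × 26 × 23.23²) = 0.327 m²/day.

0.327 m²/day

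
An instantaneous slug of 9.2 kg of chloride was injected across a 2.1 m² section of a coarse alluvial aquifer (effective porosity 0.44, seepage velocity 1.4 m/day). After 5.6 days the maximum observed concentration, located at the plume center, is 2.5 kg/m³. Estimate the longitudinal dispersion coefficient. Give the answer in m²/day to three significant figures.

0.225 m²/day

At the plume center C_max = M/(n_e·A·√(4πDt)), so D = M²/(4πt·(n_e·A·C_max)²).
n_e·A·C_max = 0.44 × 2.1 × 2.5 = 2.310 kg/m.
D = 9.2²/(4π × 5.6 × 2.310²) = 0.225 m²/day.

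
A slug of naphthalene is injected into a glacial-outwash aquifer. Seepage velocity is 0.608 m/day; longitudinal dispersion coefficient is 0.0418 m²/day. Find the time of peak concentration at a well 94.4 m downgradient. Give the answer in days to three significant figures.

For the 1D instantaneous-source solution, setting ∂C/∂t = 0 at fixed x gives v²t² + 2Dt − x² = 0, so t = (√(D² + v²x²) − D)/v².
√(D² + v²x²) = √(0.0418² + 0.608² × 94.4²) = 57.40; v² = 0.369664.
t = (57.40 − 0.0418)/0.369664 = 155 days (vs. the pure-advection estimate x/v = 155 d).

155 days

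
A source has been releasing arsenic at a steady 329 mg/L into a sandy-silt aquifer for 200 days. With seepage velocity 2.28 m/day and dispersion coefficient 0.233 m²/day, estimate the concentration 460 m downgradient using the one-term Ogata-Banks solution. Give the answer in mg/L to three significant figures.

For a continuous step input, C/C₀ ≈ ½·erfc((x−vt)/(2√(Dt))).
vt = 2.28 × 200 = 456 m and 2√(Dt) = 2√(0.233 × 200) = 13.65 m.
Argument (x−vt)/(2√(Dt)) = (460 − 456)/13.65 = 0.2930; ½·erfc(0.2930) = 0.3393.
C = 329 × 0.3393 = 112 mg/L.

112 mg/L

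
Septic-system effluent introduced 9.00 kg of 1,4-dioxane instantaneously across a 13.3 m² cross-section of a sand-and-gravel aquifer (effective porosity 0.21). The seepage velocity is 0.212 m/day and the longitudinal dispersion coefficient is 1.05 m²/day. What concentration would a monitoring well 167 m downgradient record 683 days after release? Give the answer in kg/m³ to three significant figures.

For an instantaneous plane source, C(x,t) = M/(n_e·A·√(4πDt)) · exp(−(x−vt)²/(4Dt)), with n_e·A the pore (flow) area.
Plume center vt = 0.212 × 683 = 144.796 m, so the well at 167 m is 22.204 m downgradient of the peak.
√(4πDt) = 94.93 m, giving peak height M/(n_e·A·√(4πDt)) = 9.00/(0.21 × 13.3 × 94.93) = 0.03394 kg/m³.
(x−vt)²/(4Dt) = (22.204)²/(4 × 1.05 × 683) = 0.1719; exp(−0.1719) = 0.8421.
C = 0.03394 × 0.8421 = 0.0286 kg/m³.

0.0286 kg/m³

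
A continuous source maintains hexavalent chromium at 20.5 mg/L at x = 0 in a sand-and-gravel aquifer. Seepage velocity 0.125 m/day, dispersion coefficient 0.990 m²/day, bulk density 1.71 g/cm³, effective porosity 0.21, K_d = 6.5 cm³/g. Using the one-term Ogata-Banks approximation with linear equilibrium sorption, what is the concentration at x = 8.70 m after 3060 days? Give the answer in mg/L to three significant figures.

9.01 mg/L

Retardation factor R = 1 + ρ_b·K_d/n = 1 + 1.71 × 6.5/0.21 = 53.93.
Sorption retards both mechanisms: v_R = v/R = 0.002318 m/day, D_R = D/R = 0.01836 m²/day.
v_R·t = 0.002318 × 3060 = 7.09308 m; 2√(D_R t) = 14.99 m; argument = (8.70 − 7.09308)/14.99 = 0.1072.
C = C₀ × ½·erfc(0.1072) = 20.5 × 0.4397 = 9.01 mg/L.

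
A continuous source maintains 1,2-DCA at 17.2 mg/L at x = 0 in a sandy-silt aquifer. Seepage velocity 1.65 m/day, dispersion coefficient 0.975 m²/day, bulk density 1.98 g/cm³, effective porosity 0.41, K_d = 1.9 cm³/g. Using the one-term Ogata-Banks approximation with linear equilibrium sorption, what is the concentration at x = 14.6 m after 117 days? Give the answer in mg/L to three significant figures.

Retardation factor R = 1 + ρ_b·K_d/n = 1 + 1.98 × 1.9/0.41 = 10.18.
Sorption retards both mechanisms: v_R = v/R = 0.1621 m/day, D_R = D/R = 0.09578 m²/day.
v_R·t = 0.1621 × 117 = 18.9657 m; 2√(D_R t) = 6.695 m; argument = (14.6 − 18.9657)/6.695 = -0.6521.
C = C₀ × ½·erfc(-0.6521) = 17.2 × 0.8218 = 14.1 mg/L.

14.1 mg/L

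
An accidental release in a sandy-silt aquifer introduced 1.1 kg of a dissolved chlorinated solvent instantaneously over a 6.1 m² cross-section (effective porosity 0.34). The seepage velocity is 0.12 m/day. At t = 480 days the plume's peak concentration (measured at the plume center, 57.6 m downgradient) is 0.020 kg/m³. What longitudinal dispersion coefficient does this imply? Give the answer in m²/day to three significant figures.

0.117 m²/day

At the plume center C_max = M/(n_e·A·√(4πDt)), so D = M²/(4πt·(n_e·A·C_max)²).
n_e·A·C_max = 0.34 × 6.1 × 0.020 = 0.04148 kg/m.
D = 1.1²/(4π × 480 × 0.04148²) = 0.117 m²/day.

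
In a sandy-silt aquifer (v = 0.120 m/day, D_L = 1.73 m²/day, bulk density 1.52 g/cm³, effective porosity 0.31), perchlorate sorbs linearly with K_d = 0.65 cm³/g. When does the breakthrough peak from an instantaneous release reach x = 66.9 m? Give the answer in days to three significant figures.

Retardation factor R = 1 + ρ_b·K_d/n = 1 + 1.52 × 0.65/0.31 = 4.187.
Sorption retards both mechanisms: v_R = v/R = 0.02866 m/day, D_R = D/R = 0.4132 m²/day.
Peak time from v_R²t² + 2D_R t − x² = 0: t = (√(D_R² + v_R²x²) − D_R)/v_R².
√(D_R² + v_R²x²) = √(0.4132² + 0.02866² × 66.9²) = 1.961; v_R² = 0.0008214.
t = (1.961 − 0.4132)/0.0008214 = 1880 days.

1880 days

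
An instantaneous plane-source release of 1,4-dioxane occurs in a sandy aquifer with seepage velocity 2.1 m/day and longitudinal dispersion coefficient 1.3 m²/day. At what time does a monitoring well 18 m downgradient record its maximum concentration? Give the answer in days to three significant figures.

8.28 days

For the 1D instantaneous-source solution, setting ∂C/∂t = 0 at fixed x gives v²t² + 2Dt − x² = 0, so t = (√(D² + v²x²) − D)/v².
√(D² + v²x²) = √(1.3² + 2.1² × 18²) = 37.82; v² = 4.41.
t = (37.82 − 1.3)/4.41 = 8.28 days (vs. the pure-advection estimate x/v = 8.57 d).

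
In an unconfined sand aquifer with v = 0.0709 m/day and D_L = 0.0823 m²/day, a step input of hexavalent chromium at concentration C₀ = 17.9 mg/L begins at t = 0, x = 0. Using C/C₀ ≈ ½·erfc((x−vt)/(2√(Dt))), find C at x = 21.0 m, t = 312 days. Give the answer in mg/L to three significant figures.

For a continuous step input, C/C₀ ≈ ½·erfc((x−vt)/(2√(Dt))).
vt = 0.0709 × 312 = 22.1208 m and 2√(Dt) = 2√(0.0823 × 312) = 10.13 m.
Argument (x−vt)/(2√(Dt)) = (21.0 − 22.1208)/10.13 = -0.1106; ½·erfc(-0.1106) = 0.5621.
C = 17.9 × 0.5621 = 10.1 mg/L.

10.1 mg/L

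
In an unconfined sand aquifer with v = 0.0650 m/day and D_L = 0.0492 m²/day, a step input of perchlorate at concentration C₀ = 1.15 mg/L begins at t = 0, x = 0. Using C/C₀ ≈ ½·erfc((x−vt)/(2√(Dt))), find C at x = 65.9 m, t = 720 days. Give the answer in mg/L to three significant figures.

0.0134 mg/L

For a continuous step input, C/C₀ ≈ ½·erfc((x−vt)/(2√(Dt))).
vt = 0.0650 × 720 = 46.8 m and 2√(Dt) = 2√(0.0492 × 720) = 11.90 m.
Argument (x−vt)/(2√(Dt)) = (65.9 − 46.8)/11.90 = 1.605; ½·erfc(1.605) = 0.01161.
C = 1.15 × 0.01161 = 0.0134 mg/L.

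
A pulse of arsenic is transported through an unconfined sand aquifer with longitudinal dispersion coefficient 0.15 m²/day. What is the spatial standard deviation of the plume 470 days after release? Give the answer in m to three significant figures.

Dispersive spreading gives a Gaussian with σ² = 2Dt; advection only shifts the center.
σ = √(2 × 0.15 × 470) = 11.9 m.

11.9 m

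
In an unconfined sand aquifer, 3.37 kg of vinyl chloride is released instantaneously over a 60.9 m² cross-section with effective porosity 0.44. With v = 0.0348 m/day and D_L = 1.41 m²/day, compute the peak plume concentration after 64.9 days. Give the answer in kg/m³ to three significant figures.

The peak of an instantaneous 1D plume sits at x = vt; there the Gaussian factor is 1 and C_max = M/(n_e·A·√(4πDt)), where n_e·A is the pore area the mass is dissolved in.
√(4πDt) = √(4π × 1.41 × 64.9) = 33.91 m, so C_max = 3.37/(0.44 × 60.9 × 33.91) = 0.00371 kg/m³.

0.00371 kg/m³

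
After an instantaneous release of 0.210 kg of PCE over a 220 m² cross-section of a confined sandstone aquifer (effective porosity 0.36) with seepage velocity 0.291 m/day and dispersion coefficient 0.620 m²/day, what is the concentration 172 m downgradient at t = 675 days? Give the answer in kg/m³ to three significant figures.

2.56e-05 kg/m³

For an instantaneous plane source, C(x,t) = M/(n_e·A·√(4πDt)) · exp(−(x−vt)²/(4Dt)), with n_e·A the pore (flow) area.
Plume center vt = 0.291 × 675 = 196.425 m, so the well at 172 m is 24.425 m upgradient of the peak.
√(4πDt) = 72.52 m, giving peak height M/(n_e·A·√(4πDt)) = 0.210/(0.36 × 220 × 72.52) = 3.656e-05 kg/m³.
(x−vt)²/(4Dt) = (-24.425)²/(4 × 0.620 × 675) = 0.3564; exp(−0.3564) = 0.7002.
C = 3.656e-05 × 0.7002 = 2.56e-05 kg/m³.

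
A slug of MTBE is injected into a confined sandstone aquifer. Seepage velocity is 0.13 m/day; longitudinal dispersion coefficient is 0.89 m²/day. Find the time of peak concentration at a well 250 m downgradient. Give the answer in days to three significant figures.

1870 days

For the 1D instantaneous-source solution, setting ∂C/∂t = 0 at fixed x gives v²t² + 2Dt − x² = 0, so t = (√(D² + v²x²) − D)/v².
√(D² + v²x²) = √(0.89² + 0.13² × 250²) = 32.51; v² = 0.0169.
t = (32.51 − 0.89)/0.0169 = 1870 days (vs. the pure-advection estimate x/v = 1920 d).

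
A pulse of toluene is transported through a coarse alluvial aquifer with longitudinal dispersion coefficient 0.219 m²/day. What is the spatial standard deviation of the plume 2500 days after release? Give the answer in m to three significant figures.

33.1 m

Dispersive spreading gives a Gaussian with σ² = 2Dt; advection only shifts the center.
σ = √(2 × 0.219 × 2500) = 33.1 m.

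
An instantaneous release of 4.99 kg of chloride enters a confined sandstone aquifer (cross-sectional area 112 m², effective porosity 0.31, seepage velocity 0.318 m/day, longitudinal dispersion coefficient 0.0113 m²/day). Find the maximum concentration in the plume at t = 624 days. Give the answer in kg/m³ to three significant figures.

The peak of an instantaneous 1D plume sits at x = vt; there the Gaussian factor is 1 and C_max = M/(n_e·A·√(4πDt)), where n_e·A is the pore area the mass is dissolved in.
√(4πDt) = √(4π × 0.0113 × 624) = 9.413 m, so C_max = 4.99/(0.31 × 112 × 9.413) = 0.0153 kg/m³.

0.0153 kg/m³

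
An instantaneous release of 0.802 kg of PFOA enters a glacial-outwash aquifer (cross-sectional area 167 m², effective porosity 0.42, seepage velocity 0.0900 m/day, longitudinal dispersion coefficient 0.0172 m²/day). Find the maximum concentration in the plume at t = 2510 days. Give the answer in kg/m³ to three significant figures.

The peak of an instantaneous 1D plume sits at x = vt; there the Gaussian factor is 1 and C_max = M/(n_e·A·√(4πDt)), where n_e·A is the pore area the mass is dissolved in.
√(4πDt) = √(4π × 0.0172 × 2510) = 23.29 m, so C_max = 0.802/(0.42 × 167 × 23.29) = 0.000491 kg/m³.

0.000491 kg/m³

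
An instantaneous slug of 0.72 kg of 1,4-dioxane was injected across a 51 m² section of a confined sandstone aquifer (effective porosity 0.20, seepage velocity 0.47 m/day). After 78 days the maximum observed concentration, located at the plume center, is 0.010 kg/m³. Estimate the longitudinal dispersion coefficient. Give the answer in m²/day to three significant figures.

At the plume center C_max = M/(n_e·A·√(4πDt)), so D = M²/(4πt·(n_e·A·C_max)²).
n_e·A·C_max = 0.20 × 51 × 0.010 = 0.1020 kg/m.
D = 0.72²/(4π × 78 × 0.1020²) = 0.0508 m²/day.

0.0508 m²/day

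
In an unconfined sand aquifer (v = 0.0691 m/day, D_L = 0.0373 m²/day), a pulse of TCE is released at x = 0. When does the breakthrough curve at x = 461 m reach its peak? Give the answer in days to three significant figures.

6660 days

For the 1D instantaneous-source solution, setting ∂C/∂t = 0 at fixed x gives v²t² + 2Dt − x² = 0, so t = (√(D² + v²x²) − D)/v².
√(D² + v²x²) = √(0.0373² + 0.0691² × 461²) = 31.86; v² = 0.00477481.
t = (31.86 − 0.0373)/0.00477481 = 6660 days (vs. the pure-advection estimate x/v = 6670 d).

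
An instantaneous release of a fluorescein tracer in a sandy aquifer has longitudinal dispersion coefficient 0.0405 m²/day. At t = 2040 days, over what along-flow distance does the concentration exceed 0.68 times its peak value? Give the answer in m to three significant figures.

22.6 m

The plume is Gaussian with σ = √(2Dt) = √(2 × 0.0405 × 2040) = 12.85 m.
C/C_peak = exp(−Δx²/(2σ²)) = 0.68 ⇒ Δx = σ·√(−2 ln 0.68) = 12.85 × 0.8783 = 11.29 m.
Width = 2Δx = 22.6 m.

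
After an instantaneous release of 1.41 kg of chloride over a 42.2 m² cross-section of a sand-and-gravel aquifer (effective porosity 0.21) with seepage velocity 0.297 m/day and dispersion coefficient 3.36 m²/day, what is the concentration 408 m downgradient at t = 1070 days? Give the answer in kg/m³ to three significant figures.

0.000425 kg/m³

For an instantaneous plane source, C(x,t) = M/(n_e·A·√(4πDt)) · exp(−(x−vt)²/(4Dt)), with n_e·A the pore (flow) area.
Plume center vt = 0.297 × 1070 = 317.79 m, so the well at 408 m is 90.21 m downgradient of the peak.
√(4πDt) = 212.6 m, giving peak height M/(n_e·A·√(4πDt)) = 1.41/(0.21 × 42.2 × 212.6) = 0.0007484 kg/m³.
(x−vt)²/(4Dt) = (90.21)²/(4 × 3.36 × 1070) = 0.5659; exp(−0.5659) = 0.5678.
C = 0.0007484 × 0.5678 = 0.000425 kg/m³.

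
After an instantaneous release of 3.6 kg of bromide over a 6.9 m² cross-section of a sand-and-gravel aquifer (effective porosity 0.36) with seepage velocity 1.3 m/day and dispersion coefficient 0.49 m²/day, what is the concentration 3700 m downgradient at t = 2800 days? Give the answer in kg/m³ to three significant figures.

For an instantaneous plane source, C(x,t) = M/(n_e·A·√(4πDt)) · exp(−(x−vt)²/(4Dt)), with n_e·A the pore (flow) area.
Plume center vt = 1.3 × 2800 = 3640 m, so the well at 3700 m is 60 m downgradient of the peak.
√(4πDt) = 131.3 m, giving peak height M/(n_e·A·√(4πDt)) = 3.6/(0.36 × 6.9 × 131.3) = 0.01104 kg/m³.
(x−vt)²/(4Dt) = (60)²/(4 × 0.49 × 2800) = 0.6560; exp(−0.6560) = 0.5189.
C = 0.01104 × 0.5189 = 0.00573 kg/m³.

0.00573 kg/m³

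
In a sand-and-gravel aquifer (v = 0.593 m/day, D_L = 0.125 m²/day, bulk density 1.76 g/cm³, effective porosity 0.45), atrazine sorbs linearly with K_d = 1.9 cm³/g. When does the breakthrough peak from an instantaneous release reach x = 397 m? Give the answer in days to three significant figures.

5640 days

Retardation factor R = 1 + ρ_b·K_d/n = 1 + 1.76 × 1.9/0.45 = 8.431.
Sorption retards both mechanisms: v_R = v/R = 0.07034 m/day, D_R = D/R = 0.01483 m²/day.
Peak time from v_R²t² + 2D_R t − x² = 0: t = (√(D_R² + v_R²x²) − D_R)/v_R².
√(D_R² + v_R²x²) = √(0.01483² + 0.07034² × 397²) = 27.92; v_R² = 0.004948.
t = (27.92 − 0.01483)/0.004948 = 5640 days.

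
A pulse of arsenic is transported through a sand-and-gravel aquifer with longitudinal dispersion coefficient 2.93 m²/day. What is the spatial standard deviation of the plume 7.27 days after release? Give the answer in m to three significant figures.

6.53 m

Dispersive spreading gives a Gaussian with σ² = 2Dt; advection only shifts the center.
σ = √(2 × 2.93 × 7.27) = 6.53 m.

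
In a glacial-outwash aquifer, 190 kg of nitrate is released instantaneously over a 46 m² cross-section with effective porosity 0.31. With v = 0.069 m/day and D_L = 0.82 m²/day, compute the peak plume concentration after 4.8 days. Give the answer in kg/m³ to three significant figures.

The peak of an instantaneous 1D plume sits at x = vt; there the Gaussian factor is 1 and C_max = M/(n_e·A·√(4πDt)), where n_e·A is the pore area the mass is dissolved in.
√(4πDt) = √(4π × 0.82 × 4.8) = 7.033 m, so C_max = 190/(0.31 × 46 × 7.033) = 1.89 kg/m³.

1.89 kg/m³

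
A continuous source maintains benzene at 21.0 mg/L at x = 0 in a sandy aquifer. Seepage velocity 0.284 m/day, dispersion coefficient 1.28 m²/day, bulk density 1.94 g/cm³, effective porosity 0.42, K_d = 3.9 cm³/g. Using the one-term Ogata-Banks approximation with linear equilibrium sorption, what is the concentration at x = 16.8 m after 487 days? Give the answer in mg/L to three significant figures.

Retardation factor R = 1 + ρ_b·K_d/n = 1 + 1.94 × 3.9/0.42 = 19.01.
Sorption retards both mechanisms: v_R = v/R = 0.01494 m/day, D_R = D/R = 0.06733 m²/day.
v_R·t = 0.01494 × 487 = 7.27578 m; 2√(D_R t) = 11.45 m; argument = (16.8 − 7.27578)/11.45 = 0.8318.
C = C₀ × ½·erfc(0.8318) = 21.0 × 0.1197 = 2.51 mg/L.

2.51 mg/L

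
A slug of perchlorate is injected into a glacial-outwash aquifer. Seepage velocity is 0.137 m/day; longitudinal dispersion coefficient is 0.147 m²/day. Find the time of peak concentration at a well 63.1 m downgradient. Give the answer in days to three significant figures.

For the 1D instantaneous-source solution, setting ∂C/∂t = 0 at fixed x gives v²t² + 2Dt − x² = 0, so t = (√(D² + v²x²) − D)/v².
√(D² + v²x²) = √(0.147² + 0.137² × 63.1²) = 8.646; v² = 0.018769.
t = (8.646 − 0.147)/0.018769 = 453 days (vs. the pure-advection estimate x/v = 461 d).

453 days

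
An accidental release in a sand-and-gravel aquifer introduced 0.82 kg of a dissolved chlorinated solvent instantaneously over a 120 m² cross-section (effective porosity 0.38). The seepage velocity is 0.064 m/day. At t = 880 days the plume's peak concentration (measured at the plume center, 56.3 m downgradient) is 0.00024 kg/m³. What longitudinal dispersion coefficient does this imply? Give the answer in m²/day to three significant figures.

0.508 m²/day

At the plume center C_max = M/(n_e·A·√(4πDt)), so D = M²/(4πt·(n_e·A·C_max)²).
n_e·A·C_max = 0.38 × 120 × 0.00024 = 0.01094 kg/m.
D = 0.82²/(4π × 880 × 0.01094²) = 0.508 m²/day.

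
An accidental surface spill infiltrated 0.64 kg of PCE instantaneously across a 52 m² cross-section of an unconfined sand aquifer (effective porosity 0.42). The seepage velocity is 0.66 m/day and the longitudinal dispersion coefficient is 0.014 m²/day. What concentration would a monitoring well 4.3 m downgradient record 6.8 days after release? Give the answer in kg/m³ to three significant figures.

For an instantaneous plane source, C(x,t) = M/(n_e·A·√(4πDt)) · exp(−(x−vt)²/(4Dt)), with n_e·A the pore (flow) area.
Plume center vt = 0.66 × 6.8 = 4.488 m, so the well at 4.3 m is 0.188 m upgradient of the peak.
√(4πDt) = 1.094 m, giving peak height M/(n_e·A·√(4πDt)) = 0.64/(0.42 × 52 × 1.094) = 0.02679 kg/m³.
(x−vt)²/(4Dt) = (-0.188)²/(4 × 0.014 × 6.8) = 0.09282; exp(−0.09282) = 0.9114.
C = 0.02679 × 0.9114 = 0.0244 kg/m³.

0.0244 kg/m³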